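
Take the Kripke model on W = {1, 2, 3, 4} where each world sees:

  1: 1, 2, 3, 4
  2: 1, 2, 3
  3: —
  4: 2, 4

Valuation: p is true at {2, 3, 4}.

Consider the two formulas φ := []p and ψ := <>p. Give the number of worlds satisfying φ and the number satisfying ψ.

2 and 3

For []p:
1: successors {1, 2, 3, 4}; p there: 1:F, 2:T, 3:T, 4:T. ✗
2: successors {1, 2, 3}; p there: 1:F, 2:T, 3:T. ✗
3: no successors, so []p holds vacuously. ✓
4: successors {2, 4}; p there: 2:T, 4:T. ✓
— 2 worlds.
For <>p:
1: successors {1, 2, 3, 4}; p there: 1:F, 2:T, 3:T, 4:T. ✓
2: successors {1, 2, 3}; p there: 1:F, 2:T, 3:T. ✓
3: no successors, so <>p fails. ✗
4: successors {2, 4}; p there: 2:T, 4:T. ✓
— 3 worlds.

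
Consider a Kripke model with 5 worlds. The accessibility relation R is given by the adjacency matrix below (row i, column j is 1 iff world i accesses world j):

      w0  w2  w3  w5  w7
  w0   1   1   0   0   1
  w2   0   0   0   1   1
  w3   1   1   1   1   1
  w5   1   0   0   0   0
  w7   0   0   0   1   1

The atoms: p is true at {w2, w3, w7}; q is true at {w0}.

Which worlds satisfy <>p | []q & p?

w0: <>p is T, []q & p is F. ✓
w2: <>p is T, []q & p is F. ✓
w3: <>p is T, []q & p is F. ✓
w5: <>p is F, []q & p is F. ✗
w7: <>p is T, []q & p is F. ✓

{w0, w2, w3, w7}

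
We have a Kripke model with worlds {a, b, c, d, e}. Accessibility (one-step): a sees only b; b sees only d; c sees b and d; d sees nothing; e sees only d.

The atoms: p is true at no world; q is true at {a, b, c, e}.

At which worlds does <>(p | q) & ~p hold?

a: <>(p | q) is T, ~p is T. ✓
b: <>(p | q) is F, ~p is T. ✗
c: <>(p | q) is T, ~p is T. ✓
d: <>(p | q) is F, ~p is T. ✗
e: <>(p | q) is F, ~p is T. ✗

{a, c}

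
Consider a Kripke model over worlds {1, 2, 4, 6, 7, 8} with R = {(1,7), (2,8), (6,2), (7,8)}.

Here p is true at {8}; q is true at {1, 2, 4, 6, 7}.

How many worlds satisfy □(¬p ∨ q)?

1: successors {7}; ¬p ∨ q there: 7:T. ✓
2: successors {8}; ¬p ∨ q there: 8:F. ✗
4: no successors, so □(¬p ∨ q) holds vacuously. ✓
6: successors {2}; ¬p ∨ q there: 2:T. ✓
7: successors {8}; ¬p ∨ q there: 8:F. ✗
8: no successors, so □(¬p ∨ q) holds vacuously. ✓
Satisfying worlds: {1, 4, 6, 8}.

4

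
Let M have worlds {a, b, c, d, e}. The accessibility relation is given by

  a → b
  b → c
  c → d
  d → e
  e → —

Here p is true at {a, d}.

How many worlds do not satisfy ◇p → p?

1

a: ◇p is F, p is T. ✓
b: ◇p is F, p is F. ✓
c: ◇p is T, p is F. ✗
d: ◇p is F, p is T. ✓
e: ◇p is F, p is F. ✓
Satisfying worlds: {a, b, d, e}.
So ◇p → p fails at the other 1 world.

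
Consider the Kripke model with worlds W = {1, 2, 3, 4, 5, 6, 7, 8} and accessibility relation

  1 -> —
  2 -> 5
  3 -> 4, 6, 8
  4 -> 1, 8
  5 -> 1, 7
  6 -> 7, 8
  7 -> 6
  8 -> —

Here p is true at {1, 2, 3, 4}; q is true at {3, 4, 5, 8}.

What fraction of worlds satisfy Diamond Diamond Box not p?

1: no successors, so Diamond Diamond Box not p fails. ✗
2: successors {5}; Diamond Box not p there: 5:T. ✓
3: successors {4, 6, 8}; Diamond Box not p there: 4:T, 6:T, 8:F. ✓
4: successors {1, 8}; Diamond Box not p there: 1:F, 8:F. ✗
5: successors {1, 7}; Diamond Box not p there: 1:F, 7:T. ✓
6: successors {7, 8}; Diamond Box not p there: 7:T, 8:F. ✓
7: successors {6}; Diamond Box not p there: 6:T. ✓
8: no successors, so Diamond Diamond Box not p fails. ✗
That's 5 of 8 worlds, so 5/8.

5/8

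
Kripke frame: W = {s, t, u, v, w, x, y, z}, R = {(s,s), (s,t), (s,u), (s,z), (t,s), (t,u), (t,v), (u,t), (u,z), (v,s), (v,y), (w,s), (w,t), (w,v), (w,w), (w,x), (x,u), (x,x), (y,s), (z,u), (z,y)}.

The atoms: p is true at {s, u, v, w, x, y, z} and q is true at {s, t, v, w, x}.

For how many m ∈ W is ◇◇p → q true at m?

s: ◇◇p is T, q is T. ✓
t: ◇◇p is T, q is T. ✓
u: ◇◇p is T, q is F. ✗
v: ◇◇p is T, q is T. ✓
w: ◇◇p is T, q is T. ✓
x: ◇◇p is T, q is T. ✓
y: ◇◇p is T, q is F. ✗
z: ◇◇p is T, q is F. ✗
Satisfying worlds: {s, t, v, w, x}.

5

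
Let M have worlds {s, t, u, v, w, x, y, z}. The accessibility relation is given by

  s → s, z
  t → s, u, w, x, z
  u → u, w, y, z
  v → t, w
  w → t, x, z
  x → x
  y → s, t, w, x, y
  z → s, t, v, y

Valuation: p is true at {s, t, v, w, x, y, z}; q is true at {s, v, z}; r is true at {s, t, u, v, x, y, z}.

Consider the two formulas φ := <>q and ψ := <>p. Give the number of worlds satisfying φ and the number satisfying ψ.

For <>q:
s: successors {s, z}; q there: s:T, z:T. ✓
t: successors {s, u, w, x, z}; q there: s:T, u:F, w:F, x:F, z:T. ✓
u: successors {u, w, y, z}; q there: u:F, w:F, y:F, z:T. ✓
v: successors {t, w}; q there: t:F, w:F. ✗
w: successors {t, x, z}; q there: t:F, x:F, z:T. ✓
x: successors {x}; q there: x:F. ✗
y: successors {s, t, w, x, y}; q there: s:T, t:F, w:F, x:F, y:F. ✓
z: successors {s, t, v, y}; q there: s:T, t:F, v:T, y:F. ✓
— 6 worlds.
For <>p:
s: successors {s, z}; p there: s:T, z:T. ✓
t: successors {s, u, w, x, z}; p there: s:T, u:F, w:T, x:T, z:T. ✓
u: successors {u, w, y, z}; p there: u:F, w:T, y:T, z:T. ✓
v: successors {t, w}; p there: t:T, w:T. ✓
w: successors {t, x, z}; p there: t:T, x:T, z:T. ✓
x: successors {x}; p there: x:T. ✓
y: successors {s, t, w, x, y}; p there: s:T, t:T, w:T, x:T, y:T. ✓
z: successors {s, t, v, y}; p there: s:T, t:T, v:T, y:T. ✓
— 8 worlds.

6 and 8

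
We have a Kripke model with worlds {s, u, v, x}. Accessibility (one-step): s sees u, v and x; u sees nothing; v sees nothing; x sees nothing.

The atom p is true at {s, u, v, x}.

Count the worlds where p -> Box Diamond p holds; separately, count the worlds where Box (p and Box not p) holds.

3 and 4

For p -> Box Diamond p:
s: p is T, Box Diamond p is F. ✗
u: p is T, Box Diamond p is T. ✓
v: p is T, Box Diamond p is T. ✓
x: p is T, Box Diamond p is T. ✓
— 3 worlds.
For Box (p and Box not p):
s: successors {u, v, x}; p and Box not p there: u:T, v:T, x:T. ✓
u: no successors, so Box (p and Box not p) holds vacuously. ✓
v: no successors, so Box (p and Box not p) holds vacuously. ✓
x: no successors, so Box (p and Box not p) holds vacuously. ✓
— 4 worlds.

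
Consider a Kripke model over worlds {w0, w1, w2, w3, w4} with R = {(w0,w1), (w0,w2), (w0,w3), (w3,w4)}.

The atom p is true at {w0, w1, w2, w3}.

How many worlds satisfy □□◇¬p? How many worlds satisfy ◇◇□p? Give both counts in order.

For □□◇¬p:
w0: successors {w1, w2, w3}; □◇¬p there: w1:T, w2:T, w3:F. ✗
w1: no successors, so □□◇¬p holds vacuously. ✓
w2: no successors, so □□◇¬p holds vacuously. ✓
w3: successors {w4}; □◇¬p there: w4:T. ✓
w4: no successors, so □□◇¬p holds vacuously. ✓
— 4 worlds.
For ◇◇□p:
w0: successors {w1, w2, w3}; ◇□p there: w1:F, w2:F, w3:T. ✓
w1: no successors, so ◇◇□p fails. ✗
w2: no successors, so ◇◇□p fails. ✗
w3: successors {w4}; ◇□p there: w4:F. ✗
w4: no successors, so ◇◇□p fails. ✗
— 1 world.

4 and 1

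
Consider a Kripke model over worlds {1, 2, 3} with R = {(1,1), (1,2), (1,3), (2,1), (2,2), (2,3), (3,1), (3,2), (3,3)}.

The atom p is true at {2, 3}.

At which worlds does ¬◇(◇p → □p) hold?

1: ◇(◇p → □p) is F. ✓
2: ◇(◇p → □p) is F. ✓
3: ◇(◇p → □p) is F. ✓

{1, 2, 3}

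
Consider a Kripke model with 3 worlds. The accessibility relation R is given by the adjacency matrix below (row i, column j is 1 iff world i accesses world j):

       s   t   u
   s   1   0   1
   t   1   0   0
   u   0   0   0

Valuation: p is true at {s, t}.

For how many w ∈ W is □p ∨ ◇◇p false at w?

s: □p is F, ◇◇p is T. ✓
t: □p is T, ◇◇p is T. ✓
u: □p is T, ◇◇p is F. ✓
Satisfying worlds: {s, t, u}.
So □p ∨ ◇◇p fails at the other 0 worlds.

0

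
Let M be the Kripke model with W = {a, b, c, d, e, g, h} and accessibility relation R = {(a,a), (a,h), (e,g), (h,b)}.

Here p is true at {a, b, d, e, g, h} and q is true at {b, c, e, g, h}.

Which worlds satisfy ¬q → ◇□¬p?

{b, c, e, g, h}

a: ¬q is T, ◇□¬p is F. ✗
b: ¬q is F, ◇□¬p is F. ✓
c: ¬q is F, ◇□¬p is F. ✓
d: ¬q is T, ◇□¬p is F. ✗
e: ¬q is F, ◇□¬p is T. ✓
g: ¬q is F, ◇□¬p is F. ✓
h: ¬q is F, ◇□¬p is T. ✓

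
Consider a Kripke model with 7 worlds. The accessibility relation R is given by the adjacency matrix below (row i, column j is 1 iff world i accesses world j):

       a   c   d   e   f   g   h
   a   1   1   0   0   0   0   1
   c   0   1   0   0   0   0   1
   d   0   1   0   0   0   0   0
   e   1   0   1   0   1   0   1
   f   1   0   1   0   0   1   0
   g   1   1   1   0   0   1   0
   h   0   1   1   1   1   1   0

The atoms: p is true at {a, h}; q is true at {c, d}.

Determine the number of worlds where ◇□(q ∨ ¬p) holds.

a: successors {a, c, h}; □(q ∨ ¬p) there: a:F, c:F, h:T. ✓
c: successors {c, h}; □(q ∨ ¬p) there: c:F, h:T. ✓
d: successors {c}; □(q ∨ ¬p) there: c:F. ✗
e: successors {a, d, f, h}; □(q ∨ ¬p) there: a:F, d:T, f:F, h:T. ✓
f: successors {a, d, g}; □(q ∨ ¬p) there: a:F, d:T, g:F. ✓
g: successors {a, c, d, g}; □(q ∨ ¬p) there: a:F, c:F, d:T, g:F. ✓
h: successors {c, d, e, f, g}; □(q ∨ ¬p) there: c:F, d:T, e:F, f:F, g:F. ✓
Satisfying worlds: {a, c, e, f, g, h}.

6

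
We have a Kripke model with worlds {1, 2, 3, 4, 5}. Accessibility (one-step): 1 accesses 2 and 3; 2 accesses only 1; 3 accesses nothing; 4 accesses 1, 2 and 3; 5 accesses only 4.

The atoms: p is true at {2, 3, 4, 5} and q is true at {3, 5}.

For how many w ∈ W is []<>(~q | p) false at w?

1: successors {2, 3}; <>(~q | p) there: 2:T, 3:F. ✗
2: successors {1}; <>(~q | p) there: 1:T. ✓
3: no successors, so []<>(~q | p) holds vacuously. ✓
4: successors {1, 2, 3}; <>(~q | p) there: 1:T, 2:T, 3:F. ✗
5: successors {4}; <>(~q | p) there: 4:T. ✓
Satisfying worlds: {2, 3, 5}.
So []<>(~q | p) fails at the other 2 worlds.

2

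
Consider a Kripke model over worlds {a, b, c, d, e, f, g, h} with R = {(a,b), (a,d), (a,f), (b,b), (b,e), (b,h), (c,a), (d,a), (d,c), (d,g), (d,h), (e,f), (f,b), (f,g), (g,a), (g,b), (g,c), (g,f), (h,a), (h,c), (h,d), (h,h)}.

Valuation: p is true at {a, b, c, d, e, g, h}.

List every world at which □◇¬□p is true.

a: successors {b, d, f}; ◇¬□p there: b:T, d:T, f:T. ✓
b: successors {b, e, h}; ◇¬□p there: b:T, e:F, h:T. ✗
c: successors {a}; ◇¬□p there: a:F. ✗
d: successors {a, c, g, h}; ◇¬□p there: a:F, c:T, g:T, h:T. ✗
e: successors {f}; ◇¬□p there: f:T. ✓
f: successors {b, g}; ◇¬□p there: b:T, g:T. ✓
g: successors {a, b, c, f}; ◇¬□p there: a:F, b:T, c:T, f:T. ✗
h: successors {a, c, d, h}; ◇¬□p there: a:F, c:T, d:T, h:T. ✗

{a, e, f}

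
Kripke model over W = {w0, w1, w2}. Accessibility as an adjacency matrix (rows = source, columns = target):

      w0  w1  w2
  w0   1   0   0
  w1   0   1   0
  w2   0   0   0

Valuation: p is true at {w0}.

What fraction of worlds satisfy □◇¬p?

2/3

w0: successors {w0}; ◇¬p there: w0:F. ✗
w1: successors {w1}; ◇¬p there: w1:T. ✓
w2: no successors, so □◇¬p holds vacuously. ✓
That's 2 of 3 worlds, so 2/3.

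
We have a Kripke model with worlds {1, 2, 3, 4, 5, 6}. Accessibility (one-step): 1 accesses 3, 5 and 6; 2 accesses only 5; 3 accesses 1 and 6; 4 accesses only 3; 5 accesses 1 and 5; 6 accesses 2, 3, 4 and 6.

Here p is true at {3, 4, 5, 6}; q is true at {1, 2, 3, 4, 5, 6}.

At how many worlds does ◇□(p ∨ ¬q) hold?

1: successors {3, 5, 6}; □(p ∨ ¬q) there: 3:F, 5:F, 6:F. ✗
2: successors {5}; □(p ∨ ¬q) there: 5:F. ✗
3: successors {1, 6}; □(p ∨ ¬q) there: 1:T, 6:F. ✓
4: successors {3}; □(p ∨ ¬q) there: 3:F. ✗
5: successors {1, 5}; □(p ∨ ¬q) there: 1:T, 5:F. ✓
6: successors {2, 3, 4, 6}; □(p ∨ ¬q) there: 2:T, 3:F, 4:T, 6:F. ✓
Satisfying worlds: {3, 5, 6}.

3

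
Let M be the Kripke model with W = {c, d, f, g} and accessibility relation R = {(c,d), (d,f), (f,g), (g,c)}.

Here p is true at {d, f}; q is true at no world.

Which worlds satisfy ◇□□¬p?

{c, d}

c: successors {d}; □□¬p there: d:T. ✓
d: successors {f}; □□¬p there: f:T. ✓
f: successors {g}; □□¬p there: g:F. ✗
g: successors {c}; □□¬p there: c:F. ✗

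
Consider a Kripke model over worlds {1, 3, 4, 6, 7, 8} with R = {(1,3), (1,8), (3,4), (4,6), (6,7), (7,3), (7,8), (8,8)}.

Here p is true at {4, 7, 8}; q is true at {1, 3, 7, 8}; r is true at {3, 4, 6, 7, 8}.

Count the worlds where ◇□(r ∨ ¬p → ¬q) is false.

3

1: successors {3, 8}; □(r ∨ ¬p → ¬q) there: 3:T, 8:F. ✓
3: successors {4}; □(r ∨ ¬p → ¬q) there: 4:T. ✓
4: successors {6}; □(r ∨ ¬p → ¬q) there: 6:F. ✗
6: successors {7}; □(r ∨ ¬p → ¬q) there: 7:F. ✗
7: successors {3, 8}; □(r ∨ ¬p → ¬q) there: 3:T, 8:F. ✓
8: successors {8}; □(r ∨ ¬p → ¬q) there: 8:F. ✗
Satisfying worlds: {1, 3, 7}.
So ◇□(r ∨ ¬p → ¬q) fails at the other 3 worlds.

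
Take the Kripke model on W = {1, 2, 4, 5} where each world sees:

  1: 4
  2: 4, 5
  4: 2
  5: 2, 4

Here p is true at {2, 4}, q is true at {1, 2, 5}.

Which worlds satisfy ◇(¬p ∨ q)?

{2, 4, 5}

1: successors {4}; ¬p ∨ q there: 4:F. ✗
2: successors {4, 5}; ¬p ∨ q there: 4:F, 5:T. ✓
4: successors {2}; ¬p ∨ q there: 2:T. ✓
5: successors {2, 4}; ¬p ∨ q there: 2:T, 4:F. ✓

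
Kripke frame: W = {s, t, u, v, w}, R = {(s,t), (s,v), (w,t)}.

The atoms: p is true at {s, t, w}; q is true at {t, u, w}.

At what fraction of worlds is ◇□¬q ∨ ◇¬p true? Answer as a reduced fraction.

s: ◇□¬q is T, ◇¬p is T. ✓
t: ◇□¬q is F, ◇¬p is F. ✗
u: ◇□¬q is F, ◇¬p is F. ✗
v: ◇□¬q is F, ◇¬p is F. ✗
w: ◇□¬q is T, ◇¬p is F. ✓
That's 2 of 5 worlds, so 2/5.

2/5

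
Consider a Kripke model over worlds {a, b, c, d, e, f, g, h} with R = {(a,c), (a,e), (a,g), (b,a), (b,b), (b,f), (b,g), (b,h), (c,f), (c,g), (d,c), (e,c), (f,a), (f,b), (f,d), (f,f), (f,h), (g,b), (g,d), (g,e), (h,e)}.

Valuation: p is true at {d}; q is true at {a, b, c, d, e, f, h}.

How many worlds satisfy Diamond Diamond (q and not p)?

a: successors {c, e, g}; Diamond (q and not p) there: c:T, e:T, g:T. ✓
b: successors {a, b, f, g, h}; Diamond (q and not p) there: a:T, b:T, f:T, g:T, h:T. ✓
c: successors {f, g}; Diamond (q and not p) there: f:T, g:T. ✓
d: successors {c}; Diamond (q and not p) there: c:T. ✓
e: successors {c}; Diamond (q and not p) there: c:T. ✓
f: successors {a, b, d, f, h}; Diamond (q and not p) there: a:T, b:T, d:T, f:T, h:T. ✓
g: successors {b, d, e}; Diamond (q and not p) there: b:T, d:T, e:T. ✓
h: successors {e}; Diamond (q and not p) there: e:T. ✓
Satisfying worlds: {a, b, c, d, e, f, g, h}.

8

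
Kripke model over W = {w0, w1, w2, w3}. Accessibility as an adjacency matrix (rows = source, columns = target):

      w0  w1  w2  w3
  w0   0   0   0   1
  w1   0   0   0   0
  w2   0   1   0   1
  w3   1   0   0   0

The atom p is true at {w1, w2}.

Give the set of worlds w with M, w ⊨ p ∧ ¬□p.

{w2}

w0: p is F, ¬□p is T. ✗
w1: p is T, ¬□p is F. ✗
w2: p is T, ¬□p is T. ✓
w3: p is F, ¬□p is T. ✗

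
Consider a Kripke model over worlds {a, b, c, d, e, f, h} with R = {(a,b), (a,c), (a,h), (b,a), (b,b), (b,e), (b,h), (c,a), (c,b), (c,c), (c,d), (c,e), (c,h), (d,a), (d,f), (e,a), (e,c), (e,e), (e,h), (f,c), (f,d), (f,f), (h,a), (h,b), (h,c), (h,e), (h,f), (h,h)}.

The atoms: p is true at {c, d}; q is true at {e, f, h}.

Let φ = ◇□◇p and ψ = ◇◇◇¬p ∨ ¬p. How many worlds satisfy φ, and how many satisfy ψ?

5 and 7

For ◇□◇p:
a: successors {b, c, h}; □◇p there: b:F, c:F, h:F. ✗
b: successors {a, b, e, h}; □◇p there: a:F, b:F, e:T, h:F. ✓
c: successors {a, b, c, d, e, h}; □◇p there: a:F, b:F, c:F, d:T, e:T, h:F. ✓
d: successors {a, f}; □◇p there: a:F, f:F. ✗
e: successors {a, c, e, h}; □◇p there: a:F, c:F, e:T, h:F. ✓
f: successors {c, d, f}; □◇p there: c:F, d:T, f:F. ✓
h: successors {a, b, c, e, f, h}; □◇p there: a:F, b:F, c:F, e:T, f:F, h:F. ✓
— 5 worlds.
For ◇◇◇¬p ∨ ¬p:
a: ◇◇◇¬p is T, ¬p is T. ✓
b: ◇◇◇¬p is T, ¬p is T. ✓
c: ◇◇◇¬p is T, ¬p is F. ✓
d: ◇◇◇¬p is T, ¬p is F. ✓
e: ◇◇◇¬p is T, ¬p is T. ✓
f: ◇◇◇¬p is T, ¬p is T. ✓
h: ◇◇◇¬p is T, ¬p is T. ✓
— 7 worlds.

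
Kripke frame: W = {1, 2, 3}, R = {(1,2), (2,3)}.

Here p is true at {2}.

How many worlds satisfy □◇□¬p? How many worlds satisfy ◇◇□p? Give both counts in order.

2 and 1

For □◇□¬p:
1: successors {2}; ◇□¬p there: 2:T. ✓
2: successors {3}; ◇□¬p there: 3:F. ✗
3: no successors, so □◇□¬p holds vacuously. ✓
— 2 worlds.
For ◇◇□p:
1: successors {2}; ◇□p there: 2:T. ✓
2: successors {3}; ◇□p there: 3:F. ✗
3: no successors, so ◇◇□p fails. ✗
— 1 world.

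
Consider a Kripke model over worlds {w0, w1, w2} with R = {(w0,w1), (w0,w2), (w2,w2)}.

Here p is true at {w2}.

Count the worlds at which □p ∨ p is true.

2

w0: □p is F, p is F. ✗
w1: □p is T, p is F. ✓
w2: □p is T, p is T. ✓
Satisfying worlds: {w1, w2}.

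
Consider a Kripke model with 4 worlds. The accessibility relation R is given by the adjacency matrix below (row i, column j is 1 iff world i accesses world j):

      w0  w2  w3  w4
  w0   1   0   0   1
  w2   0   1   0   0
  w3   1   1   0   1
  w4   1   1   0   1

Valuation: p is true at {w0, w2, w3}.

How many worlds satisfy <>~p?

3

w0: successors {w0, w4}; ~p there: w0:F, w4:T. ✓
w2: successors {w2}; ~p there: w2:F. ✗
w3: successors {w0, w2, w4}; ~p there: w0:F, w2:F, w4:T. ✓
w4: successors {w0, w2, w4}; ~p there: w0:F, w2:F, w4:T. ✓
Satisfying worlds: {w0, w3, w4}.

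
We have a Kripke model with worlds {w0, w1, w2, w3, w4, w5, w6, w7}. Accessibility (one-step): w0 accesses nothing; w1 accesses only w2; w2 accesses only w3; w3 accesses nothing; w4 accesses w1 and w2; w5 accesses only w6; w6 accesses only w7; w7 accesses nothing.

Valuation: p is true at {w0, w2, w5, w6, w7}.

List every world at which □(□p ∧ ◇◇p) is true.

{w0, w3, w7}

w0: no successors, so □(□p ∧ ◇◇p) holds vacuously. ✓
w1: successors {w2}; □p ∧ ◇◇p there: w2:F. ✗
w2: successors {w3}; □p ∧ ◇◇p there: w3:F. ✗
w3: no successors, so □(□p ∧ ◇◇p) holds vacuously. ✓
w4: successors {w1, w2}; □p ∧ ◇◇p there: w1:F, w2:F. ✗
w5: successors {w6}; □p ∧ ◇◇p there: w6:F. ✗
w6: successors {w7}; □p ∧ ◇◇p there: w7:F. ✗
w7: no successors, so □(□p ∧ ◇◇p) holds vacuously. ✓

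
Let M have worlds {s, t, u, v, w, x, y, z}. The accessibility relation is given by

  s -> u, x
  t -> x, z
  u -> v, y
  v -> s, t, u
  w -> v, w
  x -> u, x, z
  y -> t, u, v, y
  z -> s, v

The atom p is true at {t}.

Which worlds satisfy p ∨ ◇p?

{t, v, y}

s: p is F, ◇p is F. ✗
t: p is T, ◇p is F. ✓
u: p is F, ◇p is F. ✗
v: p is F, ◇p is T. ✓
w: p is F, ◇p is F. ✗
x: p is F, ◇p is F. ✗
y: p is F, ◇p is T. ✓
z: p is F, ◇p is F. ✗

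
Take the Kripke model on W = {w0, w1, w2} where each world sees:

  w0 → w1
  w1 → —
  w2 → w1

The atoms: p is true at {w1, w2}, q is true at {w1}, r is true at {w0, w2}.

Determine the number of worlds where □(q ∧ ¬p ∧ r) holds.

1

w0: successors {w1}; q ∧ ¬p ∧ r there: w1:F. ✗
w1: no successors, so □(q ∧ ¬p ∧ r) holds vacuously. ✓
w2: successors {w1}; q ∧ ¬p ∧ r there: w1:F. ✗
Satisfying worlds: {w1}.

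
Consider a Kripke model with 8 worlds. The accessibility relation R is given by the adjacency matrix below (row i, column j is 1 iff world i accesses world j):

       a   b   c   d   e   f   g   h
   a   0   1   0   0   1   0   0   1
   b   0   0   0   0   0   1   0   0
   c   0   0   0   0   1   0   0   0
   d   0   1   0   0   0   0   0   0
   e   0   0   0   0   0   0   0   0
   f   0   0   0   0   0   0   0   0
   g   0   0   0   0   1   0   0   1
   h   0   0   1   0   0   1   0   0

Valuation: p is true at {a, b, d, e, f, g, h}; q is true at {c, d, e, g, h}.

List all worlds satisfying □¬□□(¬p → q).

{e, f}

a: successors {b, e, h}; ¬□□(¬p → q) there: b:F, e:F, h:F. ✗
b: successors {f}; ¬□□(¬p → q) there: f:F. ✗
c: successors {e}; ¬□□(¬p → q) there: e:F. ✗
d: successors {b}; ¬□□(¬p → q) there: b:F. ✗
e: no successors, so □¬□□(¬p → q) holds vacuously. ✓
f: no successors, so □¬□□(¬p → q) holds vacuously. ✓
g: successors {e, h}; ¬□□(¬p → q) there: e:F, h:F. ✗
h: successors {c, f}; ¬□□(¬p → q) there: c:F, f:F. ✗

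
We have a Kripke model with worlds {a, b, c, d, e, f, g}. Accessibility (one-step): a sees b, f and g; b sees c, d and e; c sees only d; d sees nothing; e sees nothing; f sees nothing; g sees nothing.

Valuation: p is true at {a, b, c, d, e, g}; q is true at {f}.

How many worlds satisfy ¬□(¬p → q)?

0

a: □(¬p → q) is T. ✗
b: □(¬p → q) is T. ✗
c: □(¬p → q) is T. ✗
d: □(¬p → q) is T. ✗
e: □(¬p → q) is T. ✗
f: □(¬p → q) is T. ✗
g: □(¬p → q) is T. ✗
Satisfying worlds: ∅.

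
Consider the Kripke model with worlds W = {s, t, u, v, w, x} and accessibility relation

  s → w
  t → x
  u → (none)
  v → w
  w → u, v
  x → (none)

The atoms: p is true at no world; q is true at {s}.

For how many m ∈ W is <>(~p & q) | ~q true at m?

s: <>(~p & q) is F, ~q is F. ✗
t: <>(~p & q) is F, ~q is T. ✓
u: <>(~p & q) is F, ~q is T. ✓
v: <>(~p & q) is F, ~q is T. ✓
w: <>(~p & q) is F, ~q is T. ✓
x: <>(~p & q) is F, ~q is T. ✓
Satisfying worlds: {t, u, v, w, x}.

5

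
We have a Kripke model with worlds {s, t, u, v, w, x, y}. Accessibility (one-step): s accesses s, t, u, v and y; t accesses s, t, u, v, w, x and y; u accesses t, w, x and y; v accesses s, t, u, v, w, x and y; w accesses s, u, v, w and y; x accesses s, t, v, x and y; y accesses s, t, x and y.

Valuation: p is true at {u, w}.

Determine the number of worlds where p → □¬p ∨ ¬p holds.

s: p is F, □¬p ∨ ¬p is T. ✓
t: p is F, □¬p ∨ ¬p is T. ✓
u: p is T, □¬p ∨ ¬p is F. ✗
v: p is F, □¬p ∨ ¬p is T. ✓
w: p is T, □¬p ∨ ¬p is F. ✗
x: p is F, □¬p ∨ ¬p is T. ✓
y: p is F, □¬p ∨ ¬p is T. ✓
Satisfying worlds: {s, t, v, x, y}.

5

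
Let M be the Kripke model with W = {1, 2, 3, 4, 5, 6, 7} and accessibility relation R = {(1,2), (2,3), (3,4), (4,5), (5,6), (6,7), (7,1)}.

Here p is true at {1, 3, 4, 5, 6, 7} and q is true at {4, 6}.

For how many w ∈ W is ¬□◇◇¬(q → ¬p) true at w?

1: □◇◇¬(q → ¬p) is T. ✗
2: □◇◇¬(q → ¬p) is F. ✓
3: □◇◇¬(q → ¬p) is T. ✗
4: □◇◇¬(q → ¬p) is F. ✓
5: □◇◇¬(q → ¬p) is F. ✓
6: □◇◇¬(q → ¬p) is F. ✓
7: □◇◇¬(q → ¬p) is F. ✓
Satisfying worlds: {2, 4, 5, 6, 7}.

5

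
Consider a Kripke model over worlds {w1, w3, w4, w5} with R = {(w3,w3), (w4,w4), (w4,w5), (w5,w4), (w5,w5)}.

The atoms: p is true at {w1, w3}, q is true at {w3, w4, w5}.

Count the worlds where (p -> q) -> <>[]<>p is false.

w1: p -> q is F, <>[]<>p is F. ✓
w3: p -> q is T, <>[]<>p is T. ✓
w4: p -> q is T, <>[]<>p is F. ✗
w5: p -> q is T, <>[]<>p is F. ✗
Satisfying worlds: {w1, w3}.
So (p -> q) -> <>[]<>p fails at the other 2 worlds.

2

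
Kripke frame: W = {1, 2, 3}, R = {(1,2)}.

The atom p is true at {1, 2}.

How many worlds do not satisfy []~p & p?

1: []~p is F, p is T. ✗
2: []~p is T, p is T. ✓
3: []~p is T, p is F. ✗
Satisfying worlds: {2}.
So []~p & p fails at the other 2 worlds.

2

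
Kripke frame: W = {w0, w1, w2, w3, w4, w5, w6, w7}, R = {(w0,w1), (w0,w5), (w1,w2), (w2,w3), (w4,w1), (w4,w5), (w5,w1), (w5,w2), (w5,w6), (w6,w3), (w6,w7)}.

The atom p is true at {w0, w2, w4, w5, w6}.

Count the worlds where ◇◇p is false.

w0: successors {w1, w5}; ◇p there: w1:T, w5:T. ✓
w1: successors {w2}; ◇p there: w2:F. ✗
w2: successors {w3}; ◇p there: w3:F. ✗
w3: no successors, so ◇◇p fails. ✗
w4: successors {w1, w5}; ◇p there: w1:T, w5:T. ✓
w5: successors {w1, w2, w6}; ◇p there: w1:T, w2:F, w6:F. ✓
w6: successors {w3, w7}; ◇p there: w3:F, w7:F. ✗
w7: no successors, so ◇◇p fails. ✗
Satisfying worlds: {w0, w4, w5}.
So ◇◇p fails at the other 5 worlds.

5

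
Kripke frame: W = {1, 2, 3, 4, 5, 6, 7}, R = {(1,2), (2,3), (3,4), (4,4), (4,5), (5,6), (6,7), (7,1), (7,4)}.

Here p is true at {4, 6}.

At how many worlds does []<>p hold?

4

1: successors {2}; <>p there: 2:F. ✗
2: successors {3}; <>p there: 3:T. ✓
3: successors {4}; <>p there: 4:T. ✓
4: successors {4, 5}; <>p there: 4:T, 5:T. ✓
5: successors {6}; <>p there: 6:F. ✗
6: successors {7}; <>p there: 7:T. ✓
7: successors {1, 4}; <>p there: 1:F, 4:T. ✗
Satisfying worlds: {2, 3, 4, 6}.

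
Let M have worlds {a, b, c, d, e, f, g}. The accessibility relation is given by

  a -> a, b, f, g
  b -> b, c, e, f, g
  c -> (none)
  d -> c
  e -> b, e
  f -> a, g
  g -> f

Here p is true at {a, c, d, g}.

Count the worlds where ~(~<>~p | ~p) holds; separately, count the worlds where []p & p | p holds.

For ~(~<>~p | ~p):
a: ~<>~p | ~p is F. ✓
b: ~<>~p | ~p is T. ✗
c: ~<>~p | ~p is T. ✗
d: ~<>~p | ~p is T. ✗
e: ~<>~p | ~p is T. ✗
f: ~<>~p | ~p is T. ✗
g: ~<>~p | ~p is F. ✓
— 2 worlds.
For []p & p | p:
a: []p & p is F, p is T. ✓
b: []p & p is F, p is F. ✗
c: []p & p is T, p is T. ✓
d: []p & p is T, p is T. ✓
e: []p & p is F, p is F. ✗
f: []p & p is F, p is F. ✗
g: []p & p is F, p is T. ✓
— 4 worlds.

2 and 4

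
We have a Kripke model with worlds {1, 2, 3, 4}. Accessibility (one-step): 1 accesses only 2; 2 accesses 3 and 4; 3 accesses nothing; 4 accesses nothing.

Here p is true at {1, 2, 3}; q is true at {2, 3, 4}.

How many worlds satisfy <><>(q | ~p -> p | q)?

1: successors {2}; <>(q | ~p -> p | q) there: 2:T. ✓
2: successors {3, 4}; <>(q | ~p -> p | q) there: 3:F, 4:F. ✗
3: no successors, so <><>(q | ~p -> p | q) fails. ✗
4: no successors, so <><>(q | ~p -> p | q) fails. ✗
Satisfying worlds: {1}.

1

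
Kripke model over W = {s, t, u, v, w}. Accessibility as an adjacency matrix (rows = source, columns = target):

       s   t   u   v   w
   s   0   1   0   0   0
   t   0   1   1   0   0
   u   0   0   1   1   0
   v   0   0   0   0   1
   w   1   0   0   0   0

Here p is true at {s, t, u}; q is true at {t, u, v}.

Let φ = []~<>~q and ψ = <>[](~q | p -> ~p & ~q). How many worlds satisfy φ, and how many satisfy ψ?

3 and 1

For []~<>~q:
s: successors {t}; ~<>~q there: t:T. ✓
t: successors {t, u}; ~<>~q there: t:T, u:T. ✓
u: successors {u, v}; ~<>~q there: u:T, v:F. ✗
v: successors {w}; ~<>~q there: w:F. ✗
w: successors {s}; ~<>~q there: s:T. ✓
— 3 worlds.
For <>[](~q | p -> ~p & ~q):
s: successors {t}; [](~q | p -> ~p & ~q) there: t:F. ✗
t: successors {t, u}; [](~q | p -> ~p & ~q) there: t:F, u:F. ✗
u: successors {u, v}; [](~q | p -> ~p & ~q) there: u:F, v:T. ✓
v: successors {w}; [](~q | p -> ~p & ~q) there: w:F. ✗
w: successors {s}; [](~q | p -> ~p & ~q) there: s:F. ✗
— 1 world.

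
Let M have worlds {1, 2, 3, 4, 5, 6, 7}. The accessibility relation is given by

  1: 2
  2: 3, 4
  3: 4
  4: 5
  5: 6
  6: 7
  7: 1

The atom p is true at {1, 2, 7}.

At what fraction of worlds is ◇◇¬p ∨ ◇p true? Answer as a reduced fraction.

1: ◇◇¬p is T, ◇p is T. ✓
2: ◇◇¬p is T, ◇p is F. ✓
3: ◇◇¬p is T, ◇p is F. ✓
4: ◇◇¬p is T, ◇p is F. ✓
5: ◇◇¬p is F, ◇p is F. ✗
6: ◇◇¬p is F, ◇p is T. ✓
7: ◇◇¬p is F, ◇p is T. ✓
That's 6 of 7 worlds, so 6/7.

6/7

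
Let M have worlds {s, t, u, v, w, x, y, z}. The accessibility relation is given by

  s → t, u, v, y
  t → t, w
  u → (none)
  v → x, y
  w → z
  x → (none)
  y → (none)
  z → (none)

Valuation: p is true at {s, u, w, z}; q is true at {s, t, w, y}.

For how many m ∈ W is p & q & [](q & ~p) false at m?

8

s: p & q is T, [](q & ~p) is F. ✗
t: p & q is F, [](q & ~p) is F. ✗
u: p & q is F, [](q & ~p) is T. ✗
v: p & q is F, [](q & ~p) is F. ✗
w: p & q is T, [](q & ~p) is F. ✗
x: p & q is F, [](q & ~p) is T. ✗
y: p & q is F, [](q & ~p) is T. ✗
z: p & q is F, [](q & ~p) is T. ✗
Satisfying worlds: ∅.
So p & q & [](q & ~p) fails at the other 8 worlds.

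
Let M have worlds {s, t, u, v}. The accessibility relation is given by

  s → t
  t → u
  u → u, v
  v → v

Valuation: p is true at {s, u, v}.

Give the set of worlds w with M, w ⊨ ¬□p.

{s}

s: □p is F. ✓
t: □p is T. ✗
u: □p is T. ✗
v: □p is T. ✗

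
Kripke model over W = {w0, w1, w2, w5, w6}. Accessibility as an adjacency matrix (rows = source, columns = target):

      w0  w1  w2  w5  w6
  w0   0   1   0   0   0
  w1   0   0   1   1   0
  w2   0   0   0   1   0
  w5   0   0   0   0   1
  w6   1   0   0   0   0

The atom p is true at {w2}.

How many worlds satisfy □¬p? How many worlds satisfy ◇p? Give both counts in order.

4 and 1

For □¬p:
w0: successors {w1}; ¬p there: w1:T. ✓
w1: successors {w2, w5}; ¬p there: w2:F, w5:T. ✗
w2: successors {w5}; ¬p there: w5:T. ✓
w5: successors {w6}; ¬p there: w6:T. ✓
w6: successors {w0}; ¬p there: w0:T. ✓
— 4 worlds.
For ◇p:
w0: successors {w1}; p there: w1:F. ✗
w1: successors {w2, w5}; p there: w2:T, w5:F. ✓
w2: successors {w5}; p there: w5:F. ✗
w5: successors {w6}; p there: w6:F. ✗
w6: successors {w0}; p there: w0:F. ✗
— 1 world.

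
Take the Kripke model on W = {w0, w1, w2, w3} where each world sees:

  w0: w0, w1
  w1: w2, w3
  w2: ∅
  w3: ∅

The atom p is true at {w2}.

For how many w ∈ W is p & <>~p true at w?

0

w0: p is F, <>~p is T. ✗
w1: p is F, <>~p is T. ✗
w2: p is T, <>~p is F. ✗
w3: p is F, <>~p is F. ✗
Satisfying worlds: ∅.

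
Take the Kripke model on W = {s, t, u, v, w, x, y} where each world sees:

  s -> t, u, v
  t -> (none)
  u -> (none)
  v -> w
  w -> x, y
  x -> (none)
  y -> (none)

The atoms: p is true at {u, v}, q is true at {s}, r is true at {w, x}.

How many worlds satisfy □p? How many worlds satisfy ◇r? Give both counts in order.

For □p:
s: successors {t, u, v}; p there: t:F, u:T, v:T. ✗
t: no successors, so □p holds vacuously. ✓
u: no successors, so □p holds vacuously. ✓
v: successors {w}; p there: w:F. ✗
w: successors {x, y}; p there: x:F, y:F. ✗
x: no successors, so □p holds vacuously. ✓
y: no successors, so □p holds vacuously. ✓
— 4 worlds.
For ◇r:
s: successors {t, u, v}; r there: t:F, u:F, v:F. ✗
t: no successors, so ◇r fails. ✗
u: no successors, so ◇r fails. ✗
v: successors {w}; r there: w:T. ✓
w: successors {x, y}; r there: x:T, y:F. ✓
x: no successors, so ◇r fails. ✗
y: no successors, so ◇r fails. ✗
— 2 worlds.

4 and 2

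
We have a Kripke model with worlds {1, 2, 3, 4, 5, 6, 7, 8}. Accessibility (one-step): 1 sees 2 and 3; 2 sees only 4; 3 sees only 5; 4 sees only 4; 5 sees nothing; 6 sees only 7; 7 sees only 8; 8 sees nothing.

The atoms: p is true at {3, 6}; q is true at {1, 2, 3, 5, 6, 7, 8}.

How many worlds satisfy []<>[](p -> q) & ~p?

5

1: []<>[](p -> q) is T, ~p is T. ✓
2: []<>[](p -> q) is T, ~p is T. ✓
3: []<>[](p -> q) is F, ~p is F. ✗
4: []<>[](p -> q) is T, ~p is T. ✓
5: []<>[](p -> q) is T, ~p is T. ✓
6: []<>[](p -> q) is T, ~p is F. ✗
7: []<>[](p -> q) is F, ~p is T. ✗
8: []<>[](p -> q) is T, ~p is T. ✓
Satisfying worlds: {1, 2, 4, 5, 8}.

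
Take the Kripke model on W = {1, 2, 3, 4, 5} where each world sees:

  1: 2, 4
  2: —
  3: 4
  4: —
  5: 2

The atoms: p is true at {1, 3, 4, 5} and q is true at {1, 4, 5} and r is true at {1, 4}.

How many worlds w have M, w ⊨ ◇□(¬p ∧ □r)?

1: successors {2, 4}; □(¬p ∧ □r) there: 2:T, 4:T. ✓
2: no successors, so ◇□(¬p ∧ □r) fails. ✗
3: successors {4}; □(¬p ∧ □r) there: 4:T. ✓
4: no successors, so ◇□(¬p ∧ □r) fails. ✗
5: successors {2}; □(¬p ∧ □r) there: 2:T. ✓
Satisfying worlds: {1, 3, 5}.

3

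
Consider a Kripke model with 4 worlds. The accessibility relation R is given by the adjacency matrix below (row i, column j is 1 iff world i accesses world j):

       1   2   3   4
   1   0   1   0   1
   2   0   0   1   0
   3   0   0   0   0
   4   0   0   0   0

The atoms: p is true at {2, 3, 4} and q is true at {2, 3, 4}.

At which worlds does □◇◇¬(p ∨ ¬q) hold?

{3, 4}

1: successors {2, 4}; ◇◇¬(p ∨ ¬q) there: 2:F, 4:F. ✗
2: successors {3}; ◇◇¬(p ∨ ¬q) there: 3:F. ✗
3: no successors, so □◇◇¬(p ∨ ¬q) holds vacuously. ✓
4: no successors, so □◇◇¬(p ∨ ¬q) holds vacuously. ✓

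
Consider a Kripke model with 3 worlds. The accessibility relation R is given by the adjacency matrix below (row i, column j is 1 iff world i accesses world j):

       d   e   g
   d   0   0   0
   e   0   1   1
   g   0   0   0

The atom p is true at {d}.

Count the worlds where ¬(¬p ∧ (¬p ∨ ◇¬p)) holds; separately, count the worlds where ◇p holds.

1 and 0

For ¬(¬p ∧ (¬p ∨ ◇¬p)):
d: ¬p ∧ (¬p ∨ ◇¬p) is F. ✓
e: ¬p ∧ (¬p ∨ ◇¬p) is T. ✗
g: ¬p ∧ (¬p ∨ ◇¬p) is T. ✗
— 1 world.
For ◇p:
d: no successors, so ◇p fails. ✗
e: successors {e, g}; p there: e:F, g:F. ✗
g: no successors, so ◇p fails. ✗
— 0 worlds.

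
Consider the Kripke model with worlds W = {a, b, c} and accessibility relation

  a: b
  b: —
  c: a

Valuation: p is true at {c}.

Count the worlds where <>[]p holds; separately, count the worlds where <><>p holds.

1 and 0

For <>[]p:
a: successors {b}; []p there: b:T. ✓
b: no successors, so <>[]p fails. ✗
c: successors {a}; []p there: a:F. ✗
— 1 world.
For <><>p:
a: successors {b}; <>p there: b:F. ✗
b: no successors, so <><>p fails. ✗
c: successors {a}; <>p there: a:F. ✗
— 0 worlds.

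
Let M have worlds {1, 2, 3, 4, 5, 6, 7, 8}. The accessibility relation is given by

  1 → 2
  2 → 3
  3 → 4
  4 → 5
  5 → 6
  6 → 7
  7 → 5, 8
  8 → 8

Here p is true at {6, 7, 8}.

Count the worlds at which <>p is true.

4

1: successors {2}; p there: 2:F. ✗
2: successors {3}; p there: 3:F. ✗
3: successors {4}; p there: 4:F. ✗
4: successors {5}; p there: 5:F. ✗
5: successors {6}; p there: 6:T. ✓
6: successors {7}; p there: 7:T. ✓
7: successors {5, 8}; p there: 5:F, 8:T. ✓
8: successors {8}; p there: 8:T. ✓
Satisfying worlds: {5, 6, 7, 8}.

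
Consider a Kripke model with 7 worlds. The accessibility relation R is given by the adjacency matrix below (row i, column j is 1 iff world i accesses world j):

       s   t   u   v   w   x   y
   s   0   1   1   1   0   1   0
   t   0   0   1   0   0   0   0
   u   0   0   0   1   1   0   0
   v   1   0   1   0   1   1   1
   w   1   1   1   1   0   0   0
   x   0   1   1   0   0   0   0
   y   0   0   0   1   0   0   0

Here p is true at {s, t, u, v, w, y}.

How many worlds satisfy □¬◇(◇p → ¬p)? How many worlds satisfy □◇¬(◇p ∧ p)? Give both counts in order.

2 and 1

For □¬◇(◇p → ¬p):
s: successors {t, u, v, x}; ¬◇(◇p → ¬p) there: t:T, u:T, v:F, x:T. ✗
t: successors {u}; ¬◇(◇p → ¬p) there: u:T. ✓
u: successors {v, w}; ¬◇(◇p → ¬p) there: v:F, w:T. ✗
v: successors {s, u, w, x, y}; ¬◇(◇p → ¬p) there: s:F, u:T, w:T, x:T, y:T. ✗
w: successors {s, t, u, v}; ¬◇(◇p → ¬p) there: s:F, t:T, u:T, v:F. ✗
x: successors {t, u}; ¬◇(◇p → ¬p) there: t:T, u:T. ✓
y: successors {v}; ¬◇(◇p → ¬p) there: v:F. ✗
— 2 worlds.
For □◇¬(◇p ∧ p):
s: successors {t, u, v, x}; ◇¬(◇p ∧ p) there: t:F, u:F, v:T, x:F. ✗
t: successors {u}; ◇¬(◇p ∧ p) there: u:F. ✗
u: successors {v, w}; ◇¬(◇p ∧ p) there: v:T, w:F. ✗
v: successors {s, u, w, x, y}; ◇¬(◇p ∧ p) there: s:T, u:F, w:F, x:F, y:F. ✗
w: successors {s, t, u, v}; ◇¬(◇p ∧ p) there: s:T, t:F, u:F, v:T. ✗
x: successors {t, u}; ◇¬(◇p ∧ p) there: t:F, u:F. ✗
y: successors {v}; ◇¬(◇p ∧ p) there: v:T. ✓
— 1 world.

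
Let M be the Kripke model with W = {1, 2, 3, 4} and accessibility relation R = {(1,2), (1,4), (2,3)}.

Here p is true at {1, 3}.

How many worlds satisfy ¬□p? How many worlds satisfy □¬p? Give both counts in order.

For ¬□p:
1: □p is F. ✓
2: □p is T. ✗
3: □p is T. ✗
4: □p is T. ✗
— 1 world.
For □¬p:
1: successors {2, 4}; ¬p there: 2:T, 4:T. ✓
2: successors {3}; ¬p there: 3:F. ✗
3: no successors, so □¬p holds vacuously. ✓
4: no successors, so □¬p holds vacuously. ✓
— 3 worlds.

1 and 3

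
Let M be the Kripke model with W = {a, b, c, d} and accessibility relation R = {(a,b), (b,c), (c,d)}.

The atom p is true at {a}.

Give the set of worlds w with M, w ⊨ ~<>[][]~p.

{d}

a: <>[][]~p is T. ✗
b: <>[][]~p is T. ✗
c: <>[][]~p is T. ✗
d: <>[][]~p is F. ✓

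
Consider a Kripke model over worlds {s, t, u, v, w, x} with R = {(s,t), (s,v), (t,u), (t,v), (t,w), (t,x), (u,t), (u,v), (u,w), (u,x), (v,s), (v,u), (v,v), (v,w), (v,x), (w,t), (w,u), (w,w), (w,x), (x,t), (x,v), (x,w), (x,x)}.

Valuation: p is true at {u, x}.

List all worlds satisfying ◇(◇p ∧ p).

s: successors {t, v}; ◇p ∧ p there: t:F, v:F. ✗
t: successors {u, v, w, x}; ◇p ∧ p there: u:T, v:F, w:F, x:T. ✓
u: successors {t, v, w, x}; ◇p ∧ p there: t:F, v:F, w:F, x:T. ✓
v: successors {s, u, v, w, x}; ◇p ∧ p there: s:F, u:T, v:F, w:F, x:T. ✓
w: successors {t, u, w, x}; ◇p ∧ p there: t:F, u:T, w:F, x:T. ✓
x: successors {t, v, w, x}; ◇p ∧ p there: t:F, v:F, w:F, x:T. ✓

{t, u, v, w, x}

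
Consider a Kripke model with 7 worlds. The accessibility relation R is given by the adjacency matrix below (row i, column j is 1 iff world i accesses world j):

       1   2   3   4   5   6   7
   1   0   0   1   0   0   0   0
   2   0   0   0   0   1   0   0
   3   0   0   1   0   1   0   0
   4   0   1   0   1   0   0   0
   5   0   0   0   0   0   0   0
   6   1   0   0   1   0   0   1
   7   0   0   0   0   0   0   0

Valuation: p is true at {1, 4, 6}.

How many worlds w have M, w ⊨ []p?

1: successors {3}; p there: 3:F. ✗
2: successors {5}; p there: 5:F. ✗
3: successors {3, 5}; p there: 3:F, 5:F. ✗
4: successors {2, 4}; p there: 2:F, 4:T. ✗
5: no successors, so []p holds vacuously. ✓
6: successors {1, 4, 7}; p there: 1:T, 4:T, 7:F. ✗
7: no successors, so []p holds vacuously. ✓
Satisfying worlds: {5, 7}.

2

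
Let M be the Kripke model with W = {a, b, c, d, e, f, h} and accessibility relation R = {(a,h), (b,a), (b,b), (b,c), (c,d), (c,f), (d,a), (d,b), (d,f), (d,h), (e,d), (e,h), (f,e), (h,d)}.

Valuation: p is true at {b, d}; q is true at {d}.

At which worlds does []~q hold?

{a, b, d, f}

a: successors {h}; ~q there: h:T. ✓
b: successors {a, b, c}; ~q there: a:T, b:T, c:T. ✓
c: successors {d, f}; ~q there: d:F, f:T. ✗
d: successors {a, b, f, h}; ~q there: a:T, b:T, f:T, h:T. ✓
e: successors {d, h}; ~q there: d:F, h:T. ✗
f: successors {e}; ~q there: e:T. ✓
h: successors {d}; ~q there: d:F. ✗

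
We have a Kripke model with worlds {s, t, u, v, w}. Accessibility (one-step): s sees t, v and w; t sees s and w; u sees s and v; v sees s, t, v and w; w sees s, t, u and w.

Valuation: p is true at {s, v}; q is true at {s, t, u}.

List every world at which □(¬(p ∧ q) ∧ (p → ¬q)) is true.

s: successors {t, v, w}; ¬(p ∧ q) ∧ (p → ¬q) there: t:T, v:T, w:T. ✓
t: successors {s, w}; ¬(p ∧ q) ∧ (p → ¬q) there: s:F, w:T. ✗
u: successors {s, v}; ¬(p ∧ q) ∧ (p → ¬q) there: s:F, v:T. ✗
v: successors {s, t, v, w}; ¬(p ∧ q) ∧ (p → ¬q) there: s:F, t:T, v:T, w:T. ✗
w: successors {s, t, u, w}; ¬(p ∧ q) ∧ (p → ¬q) there: s:F, t:T, u:T, w:T. ✗

{s}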